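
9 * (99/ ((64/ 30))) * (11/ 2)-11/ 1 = 146311/ 64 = 2286.11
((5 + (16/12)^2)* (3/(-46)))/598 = -61/82524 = -0.00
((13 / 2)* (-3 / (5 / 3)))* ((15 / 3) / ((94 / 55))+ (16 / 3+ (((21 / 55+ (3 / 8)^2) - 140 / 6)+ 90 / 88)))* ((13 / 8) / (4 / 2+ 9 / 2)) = 261879579 / 6617600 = 39.57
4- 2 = 2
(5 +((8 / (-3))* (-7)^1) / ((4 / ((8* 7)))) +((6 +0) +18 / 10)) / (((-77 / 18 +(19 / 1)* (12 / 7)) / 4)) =690816 / 17825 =38.76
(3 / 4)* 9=27 / 4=6.75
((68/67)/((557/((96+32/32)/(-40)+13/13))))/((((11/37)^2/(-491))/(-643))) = -418812552993/45155990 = -9274.80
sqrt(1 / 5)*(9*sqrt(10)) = 9*sqrt(2) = 12.73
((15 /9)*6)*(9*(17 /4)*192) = 73440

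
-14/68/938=-1/4556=-0.00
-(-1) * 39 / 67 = 39 / 67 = 0.58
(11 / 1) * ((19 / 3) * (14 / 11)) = 266 / 3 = 88.67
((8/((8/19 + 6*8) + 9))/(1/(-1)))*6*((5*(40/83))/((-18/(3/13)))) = 30400/1177189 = 0.03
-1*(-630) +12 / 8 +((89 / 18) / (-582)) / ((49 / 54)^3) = 14413037115 / 22823906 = 631.49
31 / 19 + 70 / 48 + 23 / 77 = 118981 / 35112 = 3.39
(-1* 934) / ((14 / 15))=-7005 / 7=-1000.71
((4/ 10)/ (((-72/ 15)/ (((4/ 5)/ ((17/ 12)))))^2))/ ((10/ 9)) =36/ 7225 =0.00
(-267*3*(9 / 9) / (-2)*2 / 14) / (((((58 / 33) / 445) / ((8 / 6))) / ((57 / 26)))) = 223491015 / 5278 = 42343.88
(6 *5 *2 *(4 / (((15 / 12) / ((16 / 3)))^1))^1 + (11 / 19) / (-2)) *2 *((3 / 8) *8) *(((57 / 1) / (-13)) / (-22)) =350109 / 286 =1224.16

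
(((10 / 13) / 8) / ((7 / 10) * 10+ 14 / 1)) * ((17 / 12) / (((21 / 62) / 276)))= 60605 / 11466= 5.29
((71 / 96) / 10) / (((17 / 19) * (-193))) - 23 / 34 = -2132069 / 3149760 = -0.68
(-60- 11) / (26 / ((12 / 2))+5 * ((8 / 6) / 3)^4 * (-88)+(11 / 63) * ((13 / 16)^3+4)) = 13356306432 / 2265439409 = 5.90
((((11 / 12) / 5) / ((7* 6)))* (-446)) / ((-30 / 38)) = 46607 / 18900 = 2.47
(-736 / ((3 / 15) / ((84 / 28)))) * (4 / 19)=-44160 / 19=-2324.21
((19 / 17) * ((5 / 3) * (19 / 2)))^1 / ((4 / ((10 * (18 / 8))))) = 27075 / 272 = 99.54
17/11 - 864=-9487/11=-862.45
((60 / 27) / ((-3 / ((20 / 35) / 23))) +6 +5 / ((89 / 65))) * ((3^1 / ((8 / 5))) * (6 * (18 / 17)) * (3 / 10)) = 34.42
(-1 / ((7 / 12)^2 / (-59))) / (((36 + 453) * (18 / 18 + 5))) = 0.06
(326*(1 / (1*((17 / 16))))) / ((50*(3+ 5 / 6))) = 15648 / 9775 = 1.60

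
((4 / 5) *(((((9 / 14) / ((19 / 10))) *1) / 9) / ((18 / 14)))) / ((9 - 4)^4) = 4 / 106875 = 0.00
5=5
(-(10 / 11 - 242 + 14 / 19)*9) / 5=452106 / 1045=432.64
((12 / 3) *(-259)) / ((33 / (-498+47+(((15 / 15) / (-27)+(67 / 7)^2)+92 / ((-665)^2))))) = 635150360668 / 56288925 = 11283.75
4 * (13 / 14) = 26 / 7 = 3.71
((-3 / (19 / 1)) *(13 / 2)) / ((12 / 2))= -13 / 76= -0.17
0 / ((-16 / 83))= 0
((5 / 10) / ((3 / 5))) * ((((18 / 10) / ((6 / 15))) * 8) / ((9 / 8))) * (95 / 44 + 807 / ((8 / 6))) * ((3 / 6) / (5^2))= 53452 / 165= 323.95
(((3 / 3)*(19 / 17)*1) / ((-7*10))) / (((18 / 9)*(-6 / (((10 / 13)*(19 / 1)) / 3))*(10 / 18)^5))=2368521 / 19337500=0.12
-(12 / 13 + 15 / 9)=-101 / 39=-2.59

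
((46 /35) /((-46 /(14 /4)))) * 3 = -3 /10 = -0.30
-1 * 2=-2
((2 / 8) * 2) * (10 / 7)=5 / 7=0.71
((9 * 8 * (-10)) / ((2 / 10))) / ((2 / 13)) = -23400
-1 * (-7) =7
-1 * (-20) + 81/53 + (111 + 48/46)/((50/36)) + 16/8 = 104.20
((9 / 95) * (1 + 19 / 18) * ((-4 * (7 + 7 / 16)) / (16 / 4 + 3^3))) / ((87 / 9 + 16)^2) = -5661 / 19955320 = -0.00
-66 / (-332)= 33 / 166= 0.20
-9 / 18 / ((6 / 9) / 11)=-33 / 4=-8.25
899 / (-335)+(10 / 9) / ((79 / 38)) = -511889 / 238185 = -2.15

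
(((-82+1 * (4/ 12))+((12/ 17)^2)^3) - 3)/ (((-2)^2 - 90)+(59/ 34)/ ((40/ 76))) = 1.02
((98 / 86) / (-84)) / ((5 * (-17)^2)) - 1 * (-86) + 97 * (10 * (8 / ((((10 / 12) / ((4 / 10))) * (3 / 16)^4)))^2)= 42411911008496907083 / 4529641500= 9363193755.73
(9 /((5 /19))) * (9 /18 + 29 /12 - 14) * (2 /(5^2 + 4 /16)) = -15162 /505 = -30.02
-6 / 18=-0.33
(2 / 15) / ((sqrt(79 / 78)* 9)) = 2* sqrt(6162) / 10665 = 0.01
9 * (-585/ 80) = -1053/ 16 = -65.81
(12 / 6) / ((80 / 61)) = 61 / 40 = 1.52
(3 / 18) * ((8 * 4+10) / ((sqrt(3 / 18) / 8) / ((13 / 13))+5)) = 13440 / 9599 - 56 * sqrt(6) / 9599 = 1.39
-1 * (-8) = 8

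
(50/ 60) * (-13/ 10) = -13/ 12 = -1.08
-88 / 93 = -0.95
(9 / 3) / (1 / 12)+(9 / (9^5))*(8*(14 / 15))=3543052 / 98415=36.00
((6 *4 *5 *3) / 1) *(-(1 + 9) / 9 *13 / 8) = -650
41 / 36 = 1.14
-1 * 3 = -3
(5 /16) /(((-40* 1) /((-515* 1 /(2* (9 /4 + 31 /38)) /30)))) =1957 /89472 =0.02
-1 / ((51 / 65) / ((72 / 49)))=-1560 / 833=-1.87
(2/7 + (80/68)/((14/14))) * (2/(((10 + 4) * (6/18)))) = 0.63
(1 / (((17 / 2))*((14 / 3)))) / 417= 1 / 16541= 0.00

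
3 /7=0.43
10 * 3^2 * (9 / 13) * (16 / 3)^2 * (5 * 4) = 460800 / 13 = 35446.15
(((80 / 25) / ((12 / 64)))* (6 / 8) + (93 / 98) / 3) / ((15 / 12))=12854 / 1225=10.49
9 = 9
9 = 9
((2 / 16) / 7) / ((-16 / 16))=-1 / 56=-0.02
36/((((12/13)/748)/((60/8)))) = 218790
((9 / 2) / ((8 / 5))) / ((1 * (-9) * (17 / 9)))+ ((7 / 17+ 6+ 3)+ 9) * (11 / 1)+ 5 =56403 / 272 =207.36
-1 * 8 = -8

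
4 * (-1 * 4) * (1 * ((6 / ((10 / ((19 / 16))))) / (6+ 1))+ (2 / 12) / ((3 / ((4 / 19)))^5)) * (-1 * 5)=8.14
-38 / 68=-19 / 34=-0.56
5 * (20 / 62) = 50 / 31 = 1.61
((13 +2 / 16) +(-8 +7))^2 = 9409 / 64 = 147.02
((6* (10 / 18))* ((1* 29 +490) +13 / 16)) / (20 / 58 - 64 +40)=-1205965 / 16464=-73.25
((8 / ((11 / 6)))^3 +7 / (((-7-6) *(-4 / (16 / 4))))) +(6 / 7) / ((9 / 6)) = 10198303 / 121121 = 84.20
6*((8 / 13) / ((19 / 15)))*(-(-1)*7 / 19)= 5040 / 4693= 1.07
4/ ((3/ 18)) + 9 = 33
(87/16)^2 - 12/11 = 80187/2816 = 28.48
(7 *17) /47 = 119 /47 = 2.53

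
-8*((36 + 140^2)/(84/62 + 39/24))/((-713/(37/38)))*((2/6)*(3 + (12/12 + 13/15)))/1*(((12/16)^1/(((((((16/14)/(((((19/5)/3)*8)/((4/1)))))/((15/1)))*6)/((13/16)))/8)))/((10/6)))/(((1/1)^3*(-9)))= -2413176038/11472975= -210.34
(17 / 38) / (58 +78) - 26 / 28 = -1969 / 2128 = -0.93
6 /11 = 0.55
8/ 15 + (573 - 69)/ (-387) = -496/ 645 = -0.77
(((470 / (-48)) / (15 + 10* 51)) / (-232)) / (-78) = -47 / 45601920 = -0.00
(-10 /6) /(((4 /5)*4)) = -25 /48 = -0.52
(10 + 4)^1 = 14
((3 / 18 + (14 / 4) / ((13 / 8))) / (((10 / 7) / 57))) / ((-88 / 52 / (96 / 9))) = -583.59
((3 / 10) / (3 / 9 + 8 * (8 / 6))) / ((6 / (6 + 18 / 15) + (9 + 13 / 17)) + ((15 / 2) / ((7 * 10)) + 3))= 2142 / 1076405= 0.00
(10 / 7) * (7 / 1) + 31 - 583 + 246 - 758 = -1054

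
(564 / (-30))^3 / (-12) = 553.72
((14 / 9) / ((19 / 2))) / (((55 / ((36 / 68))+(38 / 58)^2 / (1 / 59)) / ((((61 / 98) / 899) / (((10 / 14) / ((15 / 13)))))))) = 5307 / 3744372541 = 0.00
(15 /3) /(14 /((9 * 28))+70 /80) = 360 /67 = 5.37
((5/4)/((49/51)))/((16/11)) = 2805/3136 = 0.89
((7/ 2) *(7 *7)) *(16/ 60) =686/ 15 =45.73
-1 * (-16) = 16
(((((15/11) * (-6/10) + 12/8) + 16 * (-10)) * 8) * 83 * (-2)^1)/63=2327320/693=3358.33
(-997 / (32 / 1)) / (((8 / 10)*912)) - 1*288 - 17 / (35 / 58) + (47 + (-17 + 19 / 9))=-284.10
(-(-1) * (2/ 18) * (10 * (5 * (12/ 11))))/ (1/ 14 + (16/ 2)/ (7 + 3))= 14000/ 2013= 6.95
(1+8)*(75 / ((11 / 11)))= 675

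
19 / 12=1.58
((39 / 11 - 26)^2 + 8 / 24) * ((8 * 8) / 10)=5860736 / 1815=3229.06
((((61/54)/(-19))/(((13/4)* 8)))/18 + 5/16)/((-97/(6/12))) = -299983/186305184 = -0.00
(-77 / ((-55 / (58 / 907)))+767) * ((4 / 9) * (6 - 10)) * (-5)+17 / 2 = 111458803 / 16326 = 6827.07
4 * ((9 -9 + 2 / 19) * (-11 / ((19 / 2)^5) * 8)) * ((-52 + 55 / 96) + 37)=975040 / 141137643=0.01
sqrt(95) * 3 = 3 * sqrt(95) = 29.24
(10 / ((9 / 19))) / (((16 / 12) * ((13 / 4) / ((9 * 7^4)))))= 1368570 / 13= 105274.62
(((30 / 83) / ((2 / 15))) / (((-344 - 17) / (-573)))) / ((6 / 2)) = 42975 / 29963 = 1.43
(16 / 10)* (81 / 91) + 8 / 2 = 2468 / 455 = 5.42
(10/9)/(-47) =-10/423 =-0.02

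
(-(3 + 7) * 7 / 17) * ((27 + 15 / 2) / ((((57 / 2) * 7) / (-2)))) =460 / 323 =1.42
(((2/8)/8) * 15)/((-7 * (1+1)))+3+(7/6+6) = 13619/1344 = 10.13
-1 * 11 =-11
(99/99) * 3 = 3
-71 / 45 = -1.58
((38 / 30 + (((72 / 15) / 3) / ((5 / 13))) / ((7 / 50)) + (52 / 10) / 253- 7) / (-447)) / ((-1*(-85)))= -25504 / 40373487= -0.00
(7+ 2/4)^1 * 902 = 6765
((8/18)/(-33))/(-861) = 4/255717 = 0.00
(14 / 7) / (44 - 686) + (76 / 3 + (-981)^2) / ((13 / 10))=3089260117 / 4173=740297.18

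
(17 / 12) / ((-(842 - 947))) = 17 / 1260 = 0.01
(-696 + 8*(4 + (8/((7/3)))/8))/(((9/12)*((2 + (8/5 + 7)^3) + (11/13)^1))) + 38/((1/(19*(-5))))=-9842151370/2725317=-3611.38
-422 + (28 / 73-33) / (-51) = -1568725 / 3723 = -421.36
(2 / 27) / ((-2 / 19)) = -19 / 27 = -0.70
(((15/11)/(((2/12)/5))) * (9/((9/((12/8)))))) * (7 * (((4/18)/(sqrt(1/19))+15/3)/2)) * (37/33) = 6475 * sqrt(19)/121+291375/242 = 1437.28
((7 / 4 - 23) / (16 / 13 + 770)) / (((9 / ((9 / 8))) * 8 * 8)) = -1105 / 20533248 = -0.00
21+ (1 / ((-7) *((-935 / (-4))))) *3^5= 20.85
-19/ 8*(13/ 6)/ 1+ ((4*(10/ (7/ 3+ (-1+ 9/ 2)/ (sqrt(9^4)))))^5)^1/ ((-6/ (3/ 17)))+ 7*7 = -87650940290453179/ 2208735872112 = -39683.76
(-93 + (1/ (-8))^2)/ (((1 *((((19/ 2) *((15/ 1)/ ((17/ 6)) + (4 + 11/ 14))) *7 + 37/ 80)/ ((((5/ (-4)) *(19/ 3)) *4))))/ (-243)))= -144162975/ 135148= -1066.70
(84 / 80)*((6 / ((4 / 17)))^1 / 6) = 357 / 80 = 4.46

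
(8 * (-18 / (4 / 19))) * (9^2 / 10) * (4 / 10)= -55404 / 25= -2216.16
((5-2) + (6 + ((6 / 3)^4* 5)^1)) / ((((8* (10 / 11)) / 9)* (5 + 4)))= 979 / 80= 12.24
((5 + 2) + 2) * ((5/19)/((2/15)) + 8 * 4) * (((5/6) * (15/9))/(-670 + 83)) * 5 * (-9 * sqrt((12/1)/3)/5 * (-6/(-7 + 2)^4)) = -34857/278825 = -0.13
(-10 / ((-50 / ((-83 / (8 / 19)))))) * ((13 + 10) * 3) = -2720.32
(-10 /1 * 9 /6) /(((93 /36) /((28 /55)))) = -1008 /341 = -2.96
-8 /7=-1.14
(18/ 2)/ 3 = 3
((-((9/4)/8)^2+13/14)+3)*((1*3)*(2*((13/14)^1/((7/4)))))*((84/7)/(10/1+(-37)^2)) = 3228381/30271808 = 0.11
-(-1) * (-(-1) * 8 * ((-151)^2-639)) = 177296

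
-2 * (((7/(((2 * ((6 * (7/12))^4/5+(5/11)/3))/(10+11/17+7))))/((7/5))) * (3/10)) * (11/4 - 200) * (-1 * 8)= -1874664000/1353761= -1384.78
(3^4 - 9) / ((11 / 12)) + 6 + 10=1040 / 11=94.55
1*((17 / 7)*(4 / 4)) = 17 / 7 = 2.43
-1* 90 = -90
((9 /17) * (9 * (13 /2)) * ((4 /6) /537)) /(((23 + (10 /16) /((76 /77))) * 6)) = 11856 /43724867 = 0.00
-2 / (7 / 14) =-4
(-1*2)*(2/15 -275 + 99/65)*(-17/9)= -1812268/1755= -1032.63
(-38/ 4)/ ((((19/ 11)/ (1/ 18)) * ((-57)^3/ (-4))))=-11/ 1666737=-0.00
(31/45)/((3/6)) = 62/45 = 1.38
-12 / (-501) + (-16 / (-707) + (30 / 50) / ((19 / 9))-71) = -792665042 / 11216555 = -70.67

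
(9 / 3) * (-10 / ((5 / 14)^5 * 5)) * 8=-8260.98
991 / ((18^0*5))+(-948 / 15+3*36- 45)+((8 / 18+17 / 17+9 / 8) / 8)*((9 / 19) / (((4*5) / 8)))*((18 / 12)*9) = 241767 / 1216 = 198.82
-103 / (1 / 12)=-1236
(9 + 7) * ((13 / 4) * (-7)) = -364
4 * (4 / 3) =5.33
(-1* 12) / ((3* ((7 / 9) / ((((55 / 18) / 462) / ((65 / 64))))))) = -64 / 1911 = -0.03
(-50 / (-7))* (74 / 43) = 3700 / 301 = 12.29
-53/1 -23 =-76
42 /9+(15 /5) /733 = 10271 /2199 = 4.67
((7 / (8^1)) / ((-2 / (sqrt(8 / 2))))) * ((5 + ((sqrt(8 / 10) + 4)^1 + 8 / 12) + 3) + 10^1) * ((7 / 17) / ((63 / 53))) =-371 / 54 - 371 * sqrt(5) / 3060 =-7.14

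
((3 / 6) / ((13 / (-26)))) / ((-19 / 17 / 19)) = 17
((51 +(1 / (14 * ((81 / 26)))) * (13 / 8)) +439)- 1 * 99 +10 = 1819105 / 4536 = 401.04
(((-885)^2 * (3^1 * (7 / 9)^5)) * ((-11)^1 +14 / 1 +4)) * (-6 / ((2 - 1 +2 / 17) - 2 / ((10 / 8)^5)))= -1087830448906250 / 17903511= -60760732.85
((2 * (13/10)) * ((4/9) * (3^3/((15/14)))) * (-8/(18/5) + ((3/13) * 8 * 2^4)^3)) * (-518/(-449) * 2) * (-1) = -29562864791936/17073225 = -1731533.72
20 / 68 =5 / 17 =0.29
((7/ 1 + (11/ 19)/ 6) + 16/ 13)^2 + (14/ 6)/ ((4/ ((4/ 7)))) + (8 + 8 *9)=328738309/ 2196324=149.68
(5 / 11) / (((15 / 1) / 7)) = 7 / 33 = 0.21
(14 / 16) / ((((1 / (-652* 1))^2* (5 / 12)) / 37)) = 165152904 / 5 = 33030580.80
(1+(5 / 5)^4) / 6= 0.33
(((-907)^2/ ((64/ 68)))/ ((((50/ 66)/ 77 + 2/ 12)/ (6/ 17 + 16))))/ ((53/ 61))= 5908029017737/ 63388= 93204218.74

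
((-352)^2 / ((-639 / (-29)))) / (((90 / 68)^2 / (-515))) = -427837042688 / 258795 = -1653188.98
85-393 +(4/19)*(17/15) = -87712/285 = -307.76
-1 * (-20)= 20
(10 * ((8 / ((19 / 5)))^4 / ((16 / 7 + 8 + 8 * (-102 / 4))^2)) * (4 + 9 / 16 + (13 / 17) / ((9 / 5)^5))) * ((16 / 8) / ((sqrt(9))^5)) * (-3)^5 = -724512128200000 / 15034025024083953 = -0.05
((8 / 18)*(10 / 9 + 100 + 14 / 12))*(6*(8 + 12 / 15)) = 324016 / 135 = 2400.12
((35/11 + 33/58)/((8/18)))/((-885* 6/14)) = -16751/752840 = -0.02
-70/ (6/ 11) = -385/ 3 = -128.33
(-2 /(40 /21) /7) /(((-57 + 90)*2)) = -1 /440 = -0.00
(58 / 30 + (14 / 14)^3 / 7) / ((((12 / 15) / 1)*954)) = 109 / 40068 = 0.00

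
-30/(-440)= 3/44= 0.07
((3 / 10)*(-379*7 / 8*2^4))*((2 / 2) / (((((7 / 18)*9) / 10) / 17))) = -77316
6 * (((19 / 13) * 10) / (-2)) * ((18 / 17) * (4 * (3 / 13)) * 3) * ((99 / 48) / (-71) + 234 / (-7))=6141879675 / 1427881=4301.39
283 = 283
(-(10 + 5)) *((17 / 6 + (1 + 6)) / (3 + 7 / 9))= -2655 / 68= -39.04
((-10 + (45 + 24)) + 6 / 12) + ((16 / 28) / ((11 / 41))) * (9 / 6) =9655 / 154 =62.69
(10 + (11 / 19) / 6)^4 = 1755097689601 / 168896016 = 10391.59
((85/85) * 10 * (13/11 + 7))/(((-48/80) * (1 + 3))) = -375/11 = -34.09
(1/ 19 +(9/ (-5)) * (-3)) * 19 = 103.60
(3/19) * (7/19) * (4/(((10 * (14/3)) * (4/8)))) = 18/1805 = 0.01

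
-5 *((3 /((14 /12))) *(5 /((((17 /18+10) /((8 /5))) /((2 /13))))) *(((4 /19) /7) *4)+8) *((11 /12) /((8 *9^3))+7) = -281.22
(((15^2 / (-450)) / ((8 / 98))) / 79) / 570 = -49 / 360240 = -0.00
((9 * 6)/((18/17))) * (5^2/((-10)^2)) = 51/4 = 12.75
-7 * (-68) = 476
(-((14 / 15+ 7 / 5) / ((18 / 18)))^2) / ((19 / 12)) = -196 / 57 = -3.44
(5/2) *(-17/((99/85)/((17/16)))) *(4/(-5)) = 24565/792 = 31.02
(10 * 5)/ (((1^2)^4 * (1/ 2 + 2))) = 20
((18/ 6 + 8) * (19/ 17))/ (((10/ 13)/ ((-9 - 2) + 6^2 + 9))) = 2717/ 5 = 543.40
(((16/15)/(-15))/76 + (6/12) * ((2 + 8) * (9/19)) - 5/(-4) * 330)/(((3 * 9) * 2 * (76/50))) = 3547117/701784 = 5.05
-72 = -72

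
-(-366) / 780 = 61 / 130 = 0.47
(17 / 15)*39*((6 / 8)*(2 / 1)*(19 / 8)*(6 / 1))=37791 / 40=944.78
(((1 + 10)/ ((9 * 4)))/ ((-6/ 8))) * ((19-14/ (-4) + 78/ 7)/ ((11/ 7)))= -157/ 18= -8.72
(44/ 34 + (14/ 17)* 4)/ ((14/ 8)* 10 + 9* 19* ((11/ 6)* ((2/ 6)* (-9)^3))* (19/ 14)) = -2184/ 49204273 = -0.00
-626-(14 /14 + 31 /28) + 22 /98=-123065 /196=-627.88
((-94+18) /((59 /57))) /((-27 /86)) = 233.87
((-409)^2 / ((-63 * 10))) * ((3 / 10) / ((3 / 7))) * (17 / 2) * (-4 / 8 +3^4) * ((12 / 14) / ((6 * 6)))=-65406871 / 21600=-3028.10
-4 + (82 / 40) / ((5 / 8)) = -18 / 25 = -0.72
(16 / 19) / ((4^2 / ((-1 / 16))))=-1 / 304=-0.00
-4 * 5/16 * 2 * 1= -5/2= -2.50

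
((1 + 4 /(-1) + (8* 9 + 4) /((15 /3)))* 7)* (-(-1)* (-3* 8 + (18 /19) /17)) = -3302418 /1615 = -2044.84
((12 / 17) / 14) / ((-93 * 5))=-2 / 18445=-0.00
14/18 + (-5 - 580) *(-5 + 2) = 15802/9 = 1755.78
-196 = -196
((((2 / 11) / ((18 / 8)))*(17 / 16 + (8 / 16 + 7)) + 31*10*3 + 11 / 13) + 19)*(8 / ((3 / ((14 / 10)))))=13701436 / 3861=3548.68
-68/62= -34/31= -1.10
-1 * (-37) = 37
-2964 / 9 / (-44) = 247 / 33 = 7.48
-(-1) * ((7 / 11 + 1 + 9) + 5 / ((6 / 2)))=406 / 33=12.30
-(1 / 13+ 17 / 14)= -235 / 182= -1.29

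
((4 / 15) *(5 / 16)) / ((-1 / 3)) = -1 / 4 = -0.25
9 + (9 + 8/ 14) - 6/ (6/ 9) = 67/ 7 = 9.57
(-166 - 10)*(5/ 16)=-55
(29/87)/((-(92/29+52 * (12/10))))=-145/28524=-0.01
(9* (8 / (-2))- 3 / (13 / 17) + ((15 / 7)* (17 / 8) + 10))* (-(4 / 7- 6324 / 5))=-102152039 / 3185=-32072.85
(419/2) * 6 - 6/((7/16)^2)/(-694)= 21373539/17003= 1257.05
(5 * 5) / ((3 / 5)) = 125 / 3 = 41.67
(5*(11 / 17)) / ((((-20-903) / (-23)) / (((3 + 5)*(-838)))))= -8480560 / 15691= -540.47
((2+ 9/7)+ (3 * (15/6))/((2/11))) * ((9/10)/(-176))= -11223/49280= -0.23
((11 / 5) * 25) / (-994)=-55 / 994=-0.06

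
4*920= 3680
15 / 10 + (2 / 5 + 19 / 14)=114 / 35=3.26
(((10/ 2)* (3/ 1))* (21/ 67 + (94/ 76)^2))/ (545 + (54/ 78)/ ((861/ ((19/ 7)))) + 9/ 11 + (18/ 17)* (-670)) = -2612782471299/ 15459568122508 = -0.17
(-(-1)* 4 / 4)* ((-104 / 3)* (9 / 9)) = -104 / 3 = -34.67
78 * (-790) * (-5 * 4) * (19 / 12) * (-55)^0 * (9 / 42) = 2926950 / 7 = 418135.71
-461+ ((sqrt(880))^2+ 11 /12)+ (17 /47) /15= 1184233 /2820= 419.94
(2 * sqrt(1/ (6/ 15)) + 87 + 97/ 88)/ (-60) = -1.52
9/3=3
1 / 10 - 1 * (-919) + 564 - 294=11891 / 10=1189.10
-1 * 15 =-15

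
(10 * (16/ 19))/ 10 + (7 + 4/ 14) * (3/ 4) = 3355/ 532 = 6.31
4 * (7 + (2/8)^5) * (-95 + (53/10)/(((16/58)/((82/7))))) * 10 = 261073473/7168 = 36422.08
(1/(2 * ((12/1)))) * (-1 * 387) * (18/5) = -1161/20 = -58.05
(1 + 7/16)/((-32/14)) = -161/256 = -0.63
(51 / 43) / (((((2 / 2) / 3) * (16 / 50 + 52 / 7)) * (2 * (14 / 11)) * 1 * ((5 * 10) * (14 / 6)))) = 1683 / 1088416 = 0.00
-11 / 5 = -2.20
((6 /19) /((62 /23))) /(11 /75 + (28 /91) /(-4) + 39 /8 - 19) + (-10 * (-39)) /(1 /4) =100732809840 /64572659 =1559.99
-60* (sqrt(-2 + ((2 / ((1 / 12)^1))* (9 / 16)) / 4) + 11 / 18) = -15* sqrt(22) - 110 / 3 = -107.02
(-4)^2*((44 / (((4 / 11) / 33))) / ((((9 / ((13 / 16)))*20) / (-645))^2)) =415912211 / 768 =541552.36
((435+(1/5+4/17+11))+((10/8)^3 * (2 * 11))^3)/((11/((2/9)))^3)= 222210244171/337819299840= 0.66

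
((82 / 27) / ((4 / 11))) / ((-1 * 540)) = -451 / 29160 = -0.02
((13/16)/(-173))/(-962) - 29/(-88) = 742527/2253152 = 0.33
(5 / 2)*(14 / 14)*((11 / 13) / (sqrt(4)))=55 / 52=1.06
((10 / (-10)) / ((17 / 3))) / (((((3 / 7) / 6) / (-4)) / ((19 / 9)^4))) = 7297976 / 37179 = 196.29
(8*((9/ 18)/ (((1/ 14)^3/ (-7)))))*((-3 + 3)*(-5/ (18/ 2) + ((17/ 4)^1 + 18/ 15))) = 0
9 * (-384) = -3456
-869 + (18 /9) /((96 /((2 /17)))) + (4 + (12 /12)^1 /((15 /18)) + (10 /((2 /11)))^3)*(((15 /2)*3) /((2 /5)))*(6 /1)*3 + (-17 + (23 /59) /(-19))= 77047786318709 /457368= 168459066.48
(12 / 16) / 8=3 / 32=0.09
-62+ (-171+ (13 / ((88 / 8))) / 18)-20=-50081 / 198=-252.93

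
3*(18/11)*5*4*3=3240/11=294.55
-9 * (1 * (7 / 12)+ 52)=-1893 / 4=-473.25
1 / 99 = 0.01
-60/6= -10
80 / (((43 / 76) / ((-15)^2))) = 1368000 / 43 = 31813.95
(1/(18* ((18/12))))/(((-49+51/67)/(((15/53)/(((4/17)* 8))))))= -5695/49333248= -0.00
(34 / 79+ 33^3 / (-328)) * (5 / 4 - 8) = 76352517 / 103648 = 736.65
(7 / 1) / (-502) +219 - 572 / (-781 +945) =4435385 / 20582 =215.50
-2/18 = -1/9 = -0.11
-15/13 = -1.15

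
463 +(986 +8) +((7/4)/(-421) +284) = 2931837/1684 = 1741.00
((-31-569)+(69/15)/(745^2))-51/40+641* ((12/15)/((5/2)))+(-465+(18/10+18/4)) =-18978635671/22201000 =-854.85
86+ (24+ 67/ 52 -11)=5215/ 52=100.29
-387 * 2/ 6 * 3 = -387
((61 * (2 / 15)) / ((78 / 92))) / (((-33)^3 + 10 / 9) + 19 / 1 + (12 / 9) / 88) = -123464 / 462250165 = -0.00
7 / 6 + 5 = 37 / 6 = 6.17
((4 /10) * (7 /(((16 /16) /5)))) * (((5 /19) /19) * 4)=0.78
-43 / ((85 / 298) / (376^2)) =-21312847.81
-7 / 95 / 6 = -7 / 570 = -0.01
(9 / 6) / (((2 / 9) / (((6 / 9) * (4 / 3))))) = 6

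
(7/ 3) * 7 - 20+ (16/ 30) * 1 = -47/ 15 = -3.13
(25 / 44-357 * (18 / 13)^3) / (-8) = 91554131 / 773344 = 118.39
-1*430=-430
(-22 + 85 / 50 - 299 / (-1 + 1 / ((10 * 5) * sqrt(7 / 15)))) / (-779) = -750393 / 2095510 - 230 * sqrt(105) / 209551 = -0.37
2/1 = 2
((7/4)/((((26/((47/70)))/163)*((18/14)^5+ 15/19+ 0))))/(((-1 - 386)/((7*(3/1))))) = -17124870791/184340669760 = -0.09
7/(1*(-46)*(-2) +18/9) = 7/94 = 0.07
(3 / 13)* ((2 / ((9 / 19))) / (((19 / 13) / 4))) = 8 / 3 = 2.67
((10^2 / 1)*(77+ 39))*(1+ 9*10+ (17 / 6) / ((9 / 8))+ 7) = 31482400 / 27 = 1166014.81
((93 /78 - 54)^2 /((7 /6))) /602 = 5655387 /1424332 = 3.97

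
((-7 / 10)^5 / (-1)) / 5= 16807 / 500000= 0.03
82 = 82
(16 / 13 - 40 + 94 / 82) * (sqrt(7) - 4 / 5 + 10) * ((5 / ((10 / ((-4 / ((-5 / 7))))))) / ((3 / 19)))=-245368508 / 39975 - 5334098 * sqrt(7) / 7995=-7903.24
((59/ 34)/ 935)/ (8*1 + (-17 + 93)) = 59/ 2670360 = 0.00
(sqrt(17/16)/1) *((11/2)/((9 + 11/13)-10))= -143 *sqrt(17)/16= -36.85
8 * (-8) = -64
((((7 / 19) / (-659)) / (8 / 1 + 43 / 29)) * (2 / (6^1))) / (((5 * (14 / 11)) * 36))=-29 / 338067000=-0.00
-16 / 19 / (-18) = 8 / 171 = 0.05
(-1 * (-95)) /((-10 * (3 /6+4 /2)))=-3.80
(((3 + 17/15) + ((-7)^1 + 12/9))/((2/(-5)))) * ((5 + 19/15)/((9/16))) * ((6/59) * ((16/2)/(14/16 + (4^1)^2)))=2.06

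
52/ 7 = 7.43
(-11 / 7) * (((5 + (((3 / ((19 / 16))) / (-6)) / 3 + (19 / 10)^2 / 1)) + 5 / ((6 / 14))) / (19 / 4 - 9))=420849 / 56525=7.45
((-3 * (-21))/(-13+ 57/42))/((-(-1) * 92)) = -441/7498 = -0.06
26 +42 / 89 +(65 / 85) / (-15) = 599623 / 22695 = 26.42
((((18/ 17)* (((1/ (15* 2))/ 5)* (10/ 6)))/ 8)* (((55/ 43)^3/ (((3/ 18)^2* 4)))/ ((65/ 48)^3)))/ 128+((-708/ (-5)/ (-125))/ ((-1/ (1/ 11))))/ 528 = 253471695637/ 898275850257500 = 0.00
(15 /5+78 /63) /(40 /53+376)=4717 /419328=0.01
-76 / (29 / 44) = -3344 / 29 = -115.31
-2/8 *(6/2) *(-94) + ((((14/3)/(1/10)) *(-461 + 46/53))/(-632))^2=85892518483/70123876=1224.87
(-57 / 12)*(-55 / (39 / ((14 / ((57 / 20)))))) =3850 / 117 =32.91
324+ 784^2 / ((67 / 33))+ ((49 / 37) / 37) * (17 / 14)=55596072701 / 183446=303065.06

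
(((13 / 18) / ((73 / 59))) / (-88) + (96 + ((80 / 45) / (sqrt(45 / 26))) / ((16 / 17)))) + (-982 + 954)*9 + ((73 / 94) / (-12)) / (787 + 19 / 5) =-31040742189 / 198970552 + 17*sqrt(130) / 135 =-154.57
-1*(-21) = 21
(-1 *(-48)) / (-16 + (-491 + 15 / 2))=-32 / 333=-0.10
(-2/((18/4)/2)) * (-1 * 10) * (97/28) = 1940/63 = 30.79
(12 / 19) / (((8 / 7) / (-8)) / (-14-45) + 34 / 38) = 1239 / 1760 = 0.70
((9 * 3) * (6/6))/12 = 9/4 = 2.25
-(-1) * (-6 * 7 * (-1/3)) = 14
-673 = -673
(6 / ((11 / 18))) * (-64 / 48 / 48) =-3 / 11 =-0.27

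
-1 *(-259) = 259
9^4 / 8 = 6561 / 8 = 820.12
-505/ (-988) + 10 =10385/ 988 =10.51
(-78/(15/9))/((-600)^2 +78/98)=-3822/29400065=-0.00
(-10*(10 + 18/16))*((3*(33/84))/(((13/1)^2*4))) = -14685/75712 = -0.19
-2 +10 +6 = 14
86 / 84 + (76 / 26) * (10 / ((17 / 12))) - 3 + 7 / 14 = 88909 / 4641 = 19.16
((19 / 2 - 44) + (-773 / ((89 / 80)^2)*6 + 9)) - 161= -62320933 / 15842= -3933.91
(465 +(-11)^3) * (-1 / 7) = 866 / 7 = 123.71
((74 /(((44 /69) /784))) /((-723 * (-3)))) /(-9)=-333592 /71577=-4.66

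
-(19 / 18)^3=-1.18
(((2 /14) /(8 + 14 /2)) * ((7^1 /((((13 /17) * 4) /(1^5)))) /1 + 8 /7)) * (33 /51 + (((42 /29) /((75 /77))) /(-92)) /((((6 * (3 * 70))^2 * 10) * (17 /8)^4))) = 11396270843148829 /538948469189812500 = 0.02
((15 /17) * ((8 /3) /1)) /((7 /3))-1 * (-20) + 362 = 45578 /119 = 383.01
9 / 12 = 3 / 4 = 0.75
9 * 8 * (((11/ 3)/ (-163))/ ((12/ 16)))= -352/ 163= -2.16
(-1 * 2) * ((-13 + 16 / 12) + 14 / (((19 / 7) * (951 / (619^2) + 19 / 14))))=6546004738 / 415722261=15.75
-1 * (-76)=76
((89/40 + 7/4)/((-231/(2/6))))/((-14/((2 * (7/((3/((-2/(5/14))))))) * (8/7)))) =-212/17325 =-0.01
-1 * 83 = -83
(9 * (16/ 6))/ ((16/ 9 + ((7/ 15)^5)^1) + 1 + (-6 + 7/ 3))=-18225000/ 658193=-27.69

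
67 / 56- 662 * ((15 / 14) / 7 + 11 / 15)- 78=-3901949 / 5880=-663.60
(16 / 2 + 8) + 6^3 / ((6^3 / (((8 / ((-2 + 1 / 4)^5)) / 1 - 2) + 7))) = 20.51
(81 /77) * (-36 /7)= -2916 /539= -5.41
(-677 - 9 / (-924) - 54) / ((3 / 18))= -675435 / 154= -4385.94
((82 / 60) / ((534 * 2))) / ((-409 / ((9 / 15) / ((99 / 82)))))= -1681 / 1081109700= -0.00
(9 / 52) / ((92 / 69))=27 / 208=0.13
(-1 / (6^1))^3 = -1 / 216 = -0.00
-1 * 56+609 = 553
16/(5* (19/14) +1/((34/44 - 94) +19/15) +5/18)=30589776/13483625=2.27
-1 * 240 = -240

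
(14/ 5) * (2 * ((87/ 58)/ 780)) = 7/ 650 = 0.01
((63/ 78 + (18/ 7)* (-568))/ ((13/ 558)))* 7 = -74123883/ 169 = -438602.86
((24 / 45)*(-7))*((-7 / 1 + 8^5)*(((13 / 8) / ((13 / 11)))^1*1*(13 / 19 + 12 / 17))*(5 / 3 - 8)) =1480583.08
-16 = -16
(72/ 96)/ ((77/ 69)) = 207/ 308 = 0.67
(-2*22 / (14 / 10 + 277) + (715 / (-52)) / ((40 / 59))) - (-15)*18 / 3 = 193657 / 2784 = 69.56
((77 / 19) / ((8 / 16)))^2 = 23716 / 361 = 65.70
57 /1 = 57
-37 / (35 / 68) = -71.89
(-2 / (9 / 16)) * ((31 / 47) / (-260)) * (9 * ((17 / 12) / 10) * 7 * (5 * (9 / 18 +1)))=3689 / 6110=0.60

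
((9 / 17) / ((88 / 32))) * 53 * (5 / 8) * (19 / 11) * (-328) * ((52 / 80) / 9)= -536731 / 2057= -260.93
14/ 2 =7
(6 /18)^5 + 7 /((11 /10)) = 17021 /2673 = 6.37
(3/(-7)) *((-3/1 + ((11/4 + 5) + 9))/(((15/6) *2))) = -33/28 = -1.18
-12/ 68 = -3/ 17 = -0.18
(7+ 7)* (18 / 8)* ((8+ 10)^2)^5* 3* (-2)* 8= -5398546446655488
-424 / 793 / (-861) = 424 / 682773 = 0.00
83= 83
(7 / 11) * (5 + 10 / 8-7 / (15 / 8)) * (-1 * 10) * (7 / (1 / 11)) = -7399 / 6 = -1233.17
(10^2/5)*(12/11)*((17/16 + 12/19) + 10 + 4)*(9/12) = 214695/836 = 256.81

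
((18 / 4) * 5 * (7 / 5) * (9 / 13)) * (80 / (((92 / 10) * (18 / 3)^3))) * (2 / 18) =175 / 1794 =0.10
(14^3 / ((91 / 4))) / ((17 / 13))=1568 / 17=92.24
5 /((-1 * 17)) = -0.29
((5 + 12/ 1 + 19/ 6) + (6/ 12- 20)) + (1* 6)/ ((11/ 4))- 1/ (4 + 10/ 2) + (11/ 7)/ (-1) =1.17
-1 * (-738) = 738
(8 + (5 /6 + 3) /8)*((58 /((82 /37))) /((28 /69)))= 10044353 /18368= 546.84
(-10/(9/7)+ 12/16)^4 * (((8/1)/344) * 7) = 28680064567/72223488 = 397.10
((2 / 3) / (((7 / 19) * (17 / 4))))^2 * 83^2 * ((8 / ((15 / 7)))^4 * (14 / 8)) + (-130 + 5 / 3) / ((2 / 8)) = 424039.80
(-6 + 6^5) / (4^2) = 3885 / 8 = 485.62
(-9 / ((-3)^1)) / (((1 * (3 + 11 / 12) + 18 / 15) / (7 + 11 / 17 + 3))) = 32580 / 5219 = 6.24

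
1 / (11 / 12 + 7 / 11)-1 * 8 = -1508 / 205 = -7.36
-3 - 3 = -6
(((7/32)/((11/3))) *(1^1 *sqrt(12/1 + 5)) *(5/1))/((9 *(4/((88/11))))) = 35 *sqrt(17)/528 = 0.27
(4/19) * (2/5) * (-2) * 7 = -112/95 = -1.18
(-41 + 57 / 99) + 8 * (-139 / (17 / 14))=-536422 / 561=-956.19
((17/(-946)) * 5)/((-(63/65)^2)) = 0.10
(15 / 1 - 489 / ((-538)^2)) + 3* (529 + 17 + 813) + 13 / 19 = 22507445593 / 5499436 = 4092.68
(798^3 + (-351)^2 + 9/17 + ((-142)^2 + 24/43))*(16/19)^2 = 95123653724672/263891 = 360465698.81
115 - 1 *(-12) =127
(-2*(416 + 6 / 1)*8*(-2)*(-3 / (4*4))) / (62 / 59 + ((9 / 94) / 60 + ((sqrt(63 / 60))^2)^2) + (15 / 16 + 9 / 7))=-9829730400 / 16996883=-578.33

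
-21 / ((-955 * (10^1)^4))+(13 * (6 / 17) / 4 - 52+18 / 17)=-8084074643 / 162350000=-49.79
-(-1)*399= 399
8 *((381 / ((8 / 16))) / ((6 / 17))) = 17272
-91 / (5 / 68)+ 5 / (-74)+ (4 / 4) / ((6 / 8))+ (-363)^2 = 144891259 / 1110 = 130532.67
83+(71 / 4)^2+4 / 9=57385 / 144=398.51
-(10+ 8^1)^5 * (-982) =1855555776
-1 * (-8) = 8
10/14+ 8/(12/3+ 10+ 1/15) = 1895/1477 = 1.28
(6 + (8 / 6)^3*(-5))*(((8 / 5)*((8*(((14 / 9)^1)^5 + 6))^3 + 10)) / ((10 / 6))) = -459500936550201914928736 / 46325504721296025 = -9918962.34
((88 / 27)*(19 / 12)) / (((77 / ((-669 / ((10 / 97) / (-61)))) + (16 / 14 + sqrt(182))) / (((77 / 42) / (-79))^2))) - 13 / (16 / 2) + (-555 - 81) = -41279674748103135117246551 / 64739735126311235360184 + 2157449312457711041*sqrt(182) / 140269426107007676613732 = -637.62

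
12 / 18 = 2 / 3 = 0.67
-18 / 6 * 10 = -30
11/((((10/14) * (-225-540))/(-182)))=14014/3825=3.66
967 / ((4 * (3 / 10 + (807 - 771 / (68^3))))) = 380069680 / 1269200913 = 0.30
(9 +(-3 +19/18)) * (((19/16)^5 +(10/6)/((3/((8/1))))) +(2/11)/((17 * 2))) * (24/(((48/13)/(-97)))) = -1924976593821307/63531122688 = -30299.74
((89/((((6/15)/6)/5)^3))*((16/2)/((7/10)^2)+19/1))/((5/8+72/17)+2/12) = 26517405375000/100499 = 263857405.30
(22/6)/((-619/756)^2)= 2095632/383161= 5.47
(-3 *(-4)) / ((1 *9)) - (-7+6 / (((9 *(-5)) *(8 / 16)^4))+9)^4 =1.33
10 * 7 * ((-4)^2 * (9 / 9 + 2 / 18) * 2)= 22400 / 9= 2488.89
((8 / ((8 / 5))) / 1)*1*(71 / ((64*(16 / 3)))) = 1.04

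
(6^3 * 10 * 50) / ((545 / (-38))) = -820800 / 109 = -7530.28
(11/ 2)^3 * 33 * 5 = 219615/ 8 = 27451.88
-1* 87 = -87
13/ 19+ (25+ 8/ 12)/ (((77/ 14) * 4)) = 211/ 114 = 1.85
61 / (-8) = -61 / 8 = -7.62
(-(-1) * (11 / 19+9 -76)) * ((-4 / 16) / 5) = 631 / 190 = 3.32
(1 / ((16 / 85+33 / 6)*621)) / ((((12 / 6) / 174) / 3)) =4930 / 66723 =0.07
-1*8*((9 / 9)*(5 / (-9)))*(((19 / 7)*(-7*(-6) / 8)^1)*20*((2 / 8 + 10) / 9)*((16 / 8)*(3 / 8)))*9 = 19475 / 2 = 9737.50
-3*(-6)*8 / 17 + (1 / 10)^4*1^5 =1440017 / 170000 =8.47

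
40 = 40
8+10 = 18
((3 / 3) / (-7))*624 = -624 / 7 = -89.14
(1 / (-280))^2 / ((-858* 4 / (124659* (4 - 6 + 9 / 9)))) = 41553 / 89689600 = 0.00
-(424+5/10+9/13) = -11055/26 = -425.19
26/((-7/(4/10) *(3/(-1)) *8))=13/210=0.06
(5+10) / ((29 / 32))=480 / 29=16.55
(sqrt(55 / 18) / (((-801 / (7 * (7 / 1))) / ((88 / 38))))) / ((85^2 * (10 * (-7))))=77 * sqrt(110) / 1649359125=0.00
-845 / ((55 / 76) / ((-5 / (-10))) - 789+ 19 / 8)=128440 / 119347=1.08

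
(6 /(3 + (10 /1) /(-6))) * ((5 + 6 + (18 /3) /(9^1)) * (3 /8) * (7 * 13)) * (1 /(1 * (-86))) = -28665 /1376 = -20.83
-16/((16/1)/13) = -13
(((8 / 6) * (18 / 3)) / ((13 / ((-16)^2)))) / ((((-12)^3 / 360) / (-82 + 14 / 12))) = 310400 / 117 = 2652.99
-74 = -74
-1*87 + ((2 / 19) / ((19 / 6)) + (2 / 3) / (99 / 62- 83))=-475396459 / 5465901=-86.97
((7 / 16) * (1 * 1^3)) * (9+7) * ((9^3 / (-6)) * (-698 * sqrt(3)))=593649 * sqrt(3)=1028230.23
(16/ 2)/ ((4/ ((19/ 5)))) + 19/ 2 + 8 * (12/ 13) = 3183/ 130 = 24.48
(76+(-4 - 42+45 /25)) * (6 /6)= 159 /5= 31.80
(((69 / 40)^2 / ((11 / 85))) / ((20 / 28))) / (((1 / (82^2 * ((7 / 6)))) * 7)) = 317461893 / 8800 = 36075.22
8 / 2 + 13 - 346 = -329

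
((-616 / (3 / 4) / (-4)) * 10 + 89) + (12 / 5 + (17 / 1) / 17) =32186 / 15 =2145.73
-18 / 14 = -9 / 7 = -1.29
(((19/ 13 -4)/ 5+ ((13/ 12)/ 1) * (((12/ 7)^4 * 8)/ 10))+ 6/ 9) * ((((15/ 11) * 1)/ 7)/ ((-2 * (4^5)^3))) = -3578815/ 5161264347086848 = -0.00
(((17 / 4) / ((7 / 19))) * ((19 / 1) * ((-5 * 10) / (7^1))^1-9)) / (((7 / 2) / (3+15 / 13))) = -8834373 / 4459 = -1981.25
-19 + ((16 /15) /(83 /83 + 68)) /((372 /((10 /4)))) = -19.00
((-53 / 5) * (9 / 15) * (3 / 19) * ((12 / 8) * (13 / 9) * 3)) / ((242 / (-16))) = 24804 / 57475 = 0.43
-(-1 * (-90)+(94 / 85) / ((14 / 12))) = -54114 / 595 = -90.95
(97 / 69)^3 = 912673 / 328509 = 2.78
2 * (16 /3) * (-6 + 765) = 8096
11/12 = 0.92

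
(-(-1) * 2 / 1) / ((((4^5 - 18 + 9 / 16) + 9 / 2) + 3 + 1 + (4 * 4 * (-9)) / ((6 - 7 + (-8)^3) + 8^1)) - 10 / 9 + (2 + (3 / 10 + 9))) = 145440 / 74577017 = 0.00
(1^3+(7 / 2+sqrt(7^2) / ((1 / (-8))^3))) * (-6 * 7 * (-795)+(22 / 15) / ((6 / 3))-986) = -3479782289 / 30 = -115992742.97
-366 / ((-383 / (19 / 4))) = 3477 / 766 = 4.54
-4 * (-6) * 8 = 192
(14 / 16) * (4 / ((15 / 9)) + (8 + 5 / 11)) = 4179 / 440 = 9.50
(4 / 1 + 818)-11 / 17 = 13963 / 17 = 821.35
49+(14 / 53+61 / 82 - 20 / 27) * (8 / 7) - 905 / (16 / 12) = -147720553 / 234684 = -629.44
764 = 764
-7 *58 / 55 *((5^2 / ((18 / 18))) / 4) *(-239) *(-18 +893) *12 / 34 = 636785625 / 187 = 3405270.72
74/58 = 37/29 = 1.28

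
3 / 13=0.23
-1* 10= -10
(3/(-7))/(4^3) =-3/448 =-0.01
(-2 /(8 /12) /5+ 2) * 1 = 7 /5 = 1.40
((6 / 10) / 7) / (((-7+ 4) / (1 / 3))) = -1 / 105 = -0.01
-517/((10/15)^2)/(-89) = 4653/356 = 13.07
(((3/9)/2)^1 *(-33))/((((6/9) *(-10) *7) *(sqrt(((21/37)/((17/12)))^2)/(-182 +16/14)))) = -1459909/27440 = -53.20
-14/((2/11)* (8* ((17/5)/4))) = -11.32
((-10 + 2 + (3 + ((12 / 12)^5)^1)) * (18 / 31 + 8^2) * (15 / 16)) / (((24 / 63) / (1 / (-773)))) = 315315 / 383408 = 0.82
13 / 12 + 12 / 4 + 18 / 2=157 / 12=13.08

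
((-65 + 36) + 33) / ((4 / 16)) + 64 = 80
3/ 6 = 1/ 2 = 0.50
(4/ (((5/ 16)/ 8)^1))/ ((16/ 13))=416/ 5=83.20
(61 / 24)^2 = 3721 / 576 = 6.46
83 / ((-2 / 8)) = -332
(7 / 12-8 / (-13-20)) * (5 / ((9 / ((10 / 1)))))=2725 / 594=4.59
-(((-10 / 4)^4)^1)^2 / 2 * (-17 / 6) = 6640625 / 3072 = 2161.66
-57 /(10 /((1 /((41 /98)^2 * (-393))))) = 91238 /1101055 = 0.08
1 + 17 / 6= 23 / 6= 3.83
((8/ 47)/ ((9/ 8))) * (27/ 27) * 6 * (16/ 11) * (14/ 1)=28672/ 1551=18.49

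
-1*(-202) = 202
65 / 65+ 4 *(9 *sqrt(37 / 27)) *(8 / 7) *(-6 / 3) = 1 - 64 *sqrt(111) / 7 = -95.33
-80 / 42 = -40 / 21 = -1.90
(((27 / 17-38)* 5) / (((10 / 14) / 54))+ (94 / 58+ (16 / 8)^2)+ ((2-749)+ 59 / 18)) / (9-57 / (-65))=-8364753605 / 5697108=-1468.25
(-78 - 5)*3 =-249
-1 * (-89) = 89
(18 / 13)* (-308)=-5544 / 13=-426.46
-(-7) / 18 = 7 / 18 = 0.39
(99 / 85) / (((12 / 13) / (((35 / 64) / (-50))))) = -3003 / 217600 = -0.01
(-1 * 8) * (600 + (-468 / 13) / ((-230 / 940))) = -137472 / 23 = -5977.04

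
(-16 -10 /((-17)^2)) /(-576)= 2317 /83232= 0.03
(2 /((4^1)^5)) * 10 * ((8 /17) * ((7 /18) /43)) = 35 /421056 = 0.00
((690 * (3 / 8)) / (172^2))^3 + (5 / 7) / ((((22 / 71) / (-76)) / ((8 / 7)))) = -178835029483433748895 / 893180885968093184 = -200.22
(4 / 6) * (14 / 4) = 7 / 3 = 2.33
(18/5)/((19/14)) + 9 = 1107/95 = 11.65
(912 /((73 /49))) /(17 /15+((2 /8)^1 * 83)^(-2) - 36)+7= -2776851203 /262997611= -10.56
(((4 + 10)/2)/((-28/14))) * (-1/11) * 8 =28/11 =2.55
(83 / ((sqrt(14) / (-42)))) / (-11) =249 * sqrt(14) / 11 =84.70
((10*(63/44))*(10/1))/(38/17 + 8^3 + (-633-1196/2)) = -5355/26807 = -0.20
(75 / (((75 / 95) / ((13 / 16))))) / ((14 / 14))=1235 / 16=77.19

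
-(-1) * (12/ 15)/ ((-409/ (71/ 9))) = -284/ 18405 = -0.02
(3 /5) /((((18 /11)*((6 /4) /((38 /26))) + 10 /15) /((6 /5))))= 11286 /36775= 0.31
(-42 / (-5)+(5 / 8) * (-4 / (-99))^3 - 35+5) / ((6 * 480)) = -26198023 / 3493076400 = -0.01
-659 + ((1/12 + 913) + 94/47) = 3073/12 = 256.08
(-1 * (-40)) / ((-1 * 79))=-0.51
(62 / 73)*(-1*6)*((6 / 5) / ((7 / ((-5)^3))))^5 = 28248750000000 / 1226911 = 23024286.20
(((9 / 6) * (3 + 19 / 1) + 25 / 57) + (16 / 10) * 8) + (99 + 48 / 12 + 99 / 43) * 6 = 8309534 / 12255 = 678.05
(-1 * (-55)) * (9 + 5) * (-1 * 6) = -4620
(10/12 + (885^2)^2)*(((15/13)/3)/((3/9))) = 18403242018775/26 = 707817000722.12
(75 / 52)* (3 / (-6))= -75 / 104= -0.72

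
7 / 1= 7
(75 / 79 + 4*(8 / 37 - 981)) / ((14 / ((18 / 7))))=-103180941 / 143227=-720.40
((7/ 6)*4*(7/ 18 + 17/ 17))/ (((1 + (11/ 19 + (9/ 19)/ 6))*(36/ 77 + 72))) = 7315/ 135594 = 0.05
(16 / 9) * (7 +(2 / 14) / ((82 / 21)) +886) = 585832 / 369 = 1587.62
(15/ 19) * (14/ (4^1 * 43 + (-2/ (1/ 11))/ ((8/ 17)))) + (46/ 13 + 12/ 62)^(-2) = 1148688237/ 7177376768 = 0.16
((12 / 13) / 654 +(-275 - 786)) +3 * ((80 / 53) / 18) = -238989485 / 225303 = -1060.75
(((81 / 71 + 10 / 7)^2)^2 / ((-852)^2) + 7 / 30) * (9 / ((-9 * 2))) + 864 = 382613090581096412227 / 442899045639822240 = 863.88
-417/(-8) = 52.12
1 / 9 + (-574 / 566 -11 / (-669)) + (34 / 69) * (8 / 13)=-99067795 / 169826319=-0.58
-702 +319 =-383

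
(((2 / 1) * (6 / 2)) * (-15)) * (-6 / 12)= 45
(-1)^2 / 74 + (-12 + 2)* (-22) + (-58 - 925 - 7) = -56979 / 74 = -769.99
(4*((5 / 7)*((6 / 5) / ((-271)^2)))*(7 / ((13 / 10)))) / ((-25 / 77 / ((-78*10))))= 0.60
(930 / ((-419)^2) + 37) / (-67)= -6496687 / 11762587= -0.55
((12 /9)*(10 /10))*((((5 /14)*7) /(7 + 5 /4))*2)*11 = 80 /9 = 8.89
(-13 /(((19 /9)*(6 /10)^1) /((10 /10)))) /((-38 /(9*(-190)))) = -8775 /19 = -461.84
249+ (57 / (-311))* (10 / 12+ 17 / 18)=232013 / 933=248.67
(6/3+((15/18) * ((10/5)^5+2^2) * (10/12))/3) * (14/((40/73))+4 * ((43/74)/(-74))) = 21659669/82140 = 263.69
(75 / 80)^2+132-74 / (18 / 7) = 239849 / 2304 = 104.10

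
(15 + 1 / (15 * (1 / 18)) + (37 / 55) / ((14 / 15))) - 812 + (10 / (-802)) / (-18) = -1104733787 / 1389465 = -795.08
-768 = -768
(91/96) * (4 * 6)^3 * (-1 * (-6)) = 78624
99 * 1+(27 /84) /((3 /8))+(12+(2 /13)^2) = 132355 /1183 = 111.88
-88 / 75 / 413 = -88 / 30975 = -0.00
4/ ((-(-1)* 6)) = 2/ 3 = 0.67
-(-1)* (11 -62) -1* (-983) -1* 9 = 923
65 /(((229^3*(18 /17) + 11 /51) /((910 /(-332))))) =-88725 /6332269366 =-0.00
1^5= 1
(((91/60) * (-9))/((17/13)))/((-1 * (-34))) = -3549/11560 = -0.31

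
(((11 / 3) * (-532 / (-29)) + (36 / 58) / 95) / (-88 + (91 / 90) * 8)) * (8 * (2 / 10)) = -3335964 / 2476745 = -1.35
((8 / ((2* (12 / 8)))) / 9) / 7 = 8 / 189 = 0.04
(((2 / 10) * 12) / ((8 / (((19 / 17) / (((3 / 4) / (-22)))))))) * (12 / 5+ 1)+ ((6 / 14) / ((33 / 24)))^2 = -4942244 / 148225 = -33.34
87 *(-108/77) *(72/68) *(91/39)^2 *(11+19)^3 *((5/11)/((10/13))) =-23085972000/2057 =-11223126.88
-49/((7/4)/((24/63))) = -10.67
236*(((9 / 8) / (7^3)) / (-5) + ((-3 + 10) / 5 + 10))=9227541 / 3430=2690.25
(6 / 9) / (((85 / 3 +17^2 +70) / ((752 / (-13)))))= -752 / 7553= -0.10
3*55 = 165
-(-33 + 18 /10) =156 /5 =31.20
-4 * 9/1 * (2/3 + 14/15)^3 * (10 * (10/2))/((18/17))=-34816/5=-6963.20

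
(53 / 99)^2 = 2809 / 9801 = 0.29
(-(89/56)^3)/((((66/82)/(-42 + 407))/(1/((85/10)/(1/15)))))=-2109972217/147780864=-14.28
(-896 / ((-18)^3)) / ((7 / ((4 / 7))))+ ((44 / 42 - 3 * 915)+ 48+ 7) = -13721660 / 5103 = -2688.94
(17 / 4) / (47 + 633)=1 / 160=0.01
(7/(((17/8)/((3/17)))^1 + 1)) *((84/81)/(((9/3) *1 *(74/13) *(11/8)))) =81536/3439557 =0.02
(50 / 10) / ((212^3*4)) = 5 / 38112512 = 0.00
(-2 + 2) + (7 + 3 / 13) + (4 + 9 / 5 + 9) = 1432 / 65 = 22.03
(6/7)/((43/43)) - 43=-295/7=-42.14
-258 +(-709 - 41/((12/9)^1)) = -3991/4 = -997.75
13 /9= 1.44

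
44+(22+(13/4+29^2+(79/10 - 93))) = 16503/20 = 825.15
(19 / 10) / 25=0.08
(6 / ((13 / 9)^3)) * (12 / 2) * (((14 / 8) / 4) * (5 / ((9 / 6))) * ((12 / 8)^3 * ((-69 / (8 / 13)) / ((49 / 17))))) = -346322385 / 151424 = -2287.10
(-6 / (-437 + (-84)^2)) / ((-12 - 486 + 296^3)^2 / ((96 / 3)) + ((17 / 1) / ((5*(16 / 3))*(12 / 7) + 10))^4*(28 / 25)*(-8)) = -1735080750000 / 40229481125338852623311584787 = -0.00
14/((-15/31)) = -434/15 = -28.93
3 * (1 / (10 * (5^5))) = 0.00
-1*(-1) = 1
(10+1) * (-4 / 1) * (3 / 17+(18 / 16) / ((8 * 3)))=-2673 / 272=-9.83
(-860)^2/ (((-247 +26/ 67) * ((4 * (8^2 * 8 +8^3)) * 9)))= -3097075/ 38068992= -0.08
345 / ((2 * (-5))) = -69 / 2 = -34.50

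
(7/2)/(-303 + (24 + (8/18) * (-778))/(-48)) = -189/16000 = -0.01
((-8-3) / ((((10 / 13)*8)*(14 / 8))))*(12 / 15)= -143 / 175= -0.82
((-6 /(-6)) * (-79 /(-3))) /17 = 79 /51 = 1.55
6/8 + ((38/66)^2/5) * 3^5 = 40803/2420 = 16.86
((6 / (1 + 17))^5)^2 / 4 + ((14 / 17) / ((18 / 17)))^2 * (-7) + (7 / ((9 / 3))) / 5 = -4449811 / 1180980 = -3.77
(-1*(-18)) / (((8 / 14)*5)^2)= 441 / 200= 2.20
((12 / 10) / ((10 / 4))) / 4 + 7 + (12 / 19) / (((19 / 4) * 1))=65458 / 9025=7.25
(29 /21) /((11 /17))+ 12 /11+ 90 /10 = 2824 /231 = 12.23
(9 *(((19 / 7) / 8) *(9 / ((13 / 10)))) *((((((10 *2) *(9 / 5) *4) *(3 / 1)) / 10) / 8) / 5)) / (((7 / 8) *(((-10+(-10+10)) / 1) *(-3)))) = 13851 / 15925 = 0.87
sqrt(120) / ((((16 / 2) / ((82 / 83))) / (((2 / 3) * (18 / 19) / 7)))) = 246 * sqrt(30) / 11039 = 0.12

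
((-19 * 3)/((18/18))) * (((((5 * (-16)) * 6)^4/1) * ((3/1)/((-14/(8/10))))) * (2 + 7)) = 32678608896000/7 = 4668372699428.57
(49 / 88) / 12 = 49 / 1056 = 0.05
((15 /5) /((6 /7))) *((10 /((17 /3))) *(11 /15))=77 /17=4.53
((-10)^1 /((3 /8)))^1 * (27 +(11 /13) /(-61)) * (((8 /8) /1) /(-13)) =1712000 /30927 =55.36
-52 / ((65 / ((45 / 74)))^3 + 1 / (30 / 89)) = -379080 / 8902792907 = -0.00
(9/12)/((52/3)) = 9/208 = 0.04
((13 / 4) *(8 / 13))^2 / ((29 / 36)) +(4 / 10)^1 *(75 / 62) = 4899 / 899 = 5.45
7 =7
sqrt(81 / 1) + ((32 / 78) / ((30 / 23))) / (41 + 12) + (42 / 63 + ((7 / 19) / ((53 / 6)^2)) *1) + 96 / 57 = 354730193 / 31222035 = 11.36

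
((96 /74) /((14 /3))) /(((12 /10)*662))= 30 /85729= 0.00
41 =41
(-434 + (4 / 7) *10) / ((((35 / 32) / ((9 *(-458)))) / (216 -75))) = 55758195072 / 245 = 227584469.68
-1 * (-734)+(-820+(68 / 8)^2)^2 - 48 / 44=98535883 / 176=559862.97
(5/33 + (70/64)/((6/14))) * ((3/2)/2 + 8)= 23.66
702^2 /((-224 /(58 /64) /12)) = -10718487 /448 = -23925.19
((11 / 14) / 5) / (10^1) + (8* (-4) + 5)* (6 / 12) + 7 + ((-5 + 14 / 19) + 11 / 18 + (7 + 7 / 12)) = -152797 / 59850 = -2.55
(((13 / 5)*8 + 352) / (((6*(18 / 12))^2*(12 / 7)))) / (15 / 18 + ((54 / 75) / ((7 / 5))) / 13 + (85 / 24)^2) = 18997888 / 94935861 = 0.20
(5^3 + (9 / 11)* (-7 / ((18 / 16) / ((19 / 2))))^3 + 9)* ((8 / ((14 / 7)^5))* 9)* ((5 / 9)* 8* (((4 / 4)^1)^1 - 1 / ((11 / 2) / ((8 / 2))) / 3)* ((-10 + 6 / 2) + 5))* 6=150449374000 / 9801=15350410.57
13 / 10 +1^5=23 / 10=2.30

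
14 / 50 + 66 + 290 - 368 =-11.72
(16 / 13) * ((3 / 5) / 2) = 24 / 65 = 0.37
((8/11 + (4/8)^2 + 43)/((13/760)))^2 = 135166522500/20449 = 6609933.13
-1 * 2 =-2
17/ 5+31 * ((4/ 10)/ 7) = 181/ 35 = 5.17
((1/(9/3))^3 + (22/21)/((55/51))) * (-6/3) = -1906/945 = -2.02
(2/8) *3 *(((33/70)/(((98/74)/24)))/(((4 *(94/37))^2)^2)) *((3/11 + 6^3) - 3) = 2196192462147/17139001169920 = 0.13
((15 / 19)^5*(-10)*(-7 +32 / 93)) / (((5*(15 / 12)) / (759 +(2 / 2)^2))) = 10027800000 / 4039951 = 2482.16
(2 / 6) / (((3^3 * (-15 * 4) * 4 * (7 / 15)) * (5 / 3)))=-1 / 15120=-0.00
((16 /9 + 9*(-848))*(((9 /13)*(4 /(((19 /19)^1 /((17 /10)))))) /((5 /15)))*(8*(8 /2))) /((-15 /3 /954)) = 213834719232 /325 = 657952982.25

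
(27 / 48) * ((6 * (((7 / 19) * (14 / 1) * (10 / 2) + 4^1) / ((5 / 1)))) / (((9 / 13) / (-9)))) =-99333 / 380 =-261.40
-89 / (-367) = 0.24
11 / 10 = 1.10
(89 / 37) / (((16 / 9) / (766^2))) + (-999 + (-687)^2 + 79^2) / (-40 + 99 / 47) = 205944260593 / 263588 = 781311.22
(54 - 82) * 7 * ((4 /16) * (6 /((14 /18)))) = -378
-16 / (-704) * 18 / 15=3 / 110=0.03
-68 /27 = -2.52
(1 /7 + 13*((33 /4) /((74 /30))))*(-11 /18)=-497123 /18648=-26.66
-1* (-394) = 394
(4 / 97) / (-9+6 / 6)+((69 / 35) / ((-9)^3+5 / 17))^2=-93862343087 / 18235186790800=-0.01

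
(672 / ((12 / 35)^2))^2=294122500 / 9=32680277.78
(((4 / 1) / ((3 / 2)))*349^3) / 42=170034196 / 63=2698955.49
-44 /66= -2 /3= -0.67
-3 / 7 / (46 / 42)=-9 / 23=-0.39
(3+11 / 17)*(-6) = -372 / 17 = -21.88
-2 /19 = -0.11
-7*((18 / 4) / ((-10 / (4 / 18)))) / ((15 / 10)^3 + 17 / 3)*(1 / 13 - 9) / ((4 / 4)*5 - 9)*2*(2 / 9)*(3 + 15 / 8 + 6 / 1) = 1682 / 2015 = 0.83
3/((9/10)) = 10/3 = 3.33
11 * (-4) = -44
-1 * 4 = -4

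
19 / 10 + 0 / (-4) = 19 / 10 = 1.90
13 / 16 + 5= 93 / 16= 5.81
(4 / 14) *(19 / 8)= 19 / 28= 0.68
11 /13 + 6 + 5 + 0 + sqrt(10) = sqrt(10) + 154 /13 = 15.01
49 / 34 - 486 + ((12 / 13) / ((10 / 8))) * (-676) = -167239 / 170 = -983.76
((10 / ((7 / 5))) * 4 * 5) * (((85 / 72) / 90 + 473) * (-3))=-10946875 / 54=-202719.91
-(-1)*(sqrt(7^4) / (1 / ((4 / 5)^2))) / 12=196 / 75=2.61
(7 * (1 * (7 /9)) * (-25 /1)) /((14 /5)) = -875 /18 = -48.61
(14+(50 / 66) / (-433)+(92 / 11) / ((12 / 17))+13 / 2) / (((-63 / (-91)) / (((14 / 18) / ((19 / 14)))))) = 196281995 / 7330257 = 26.78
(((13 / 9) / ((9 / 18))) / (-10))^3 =-2197 / 91125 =-0.02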